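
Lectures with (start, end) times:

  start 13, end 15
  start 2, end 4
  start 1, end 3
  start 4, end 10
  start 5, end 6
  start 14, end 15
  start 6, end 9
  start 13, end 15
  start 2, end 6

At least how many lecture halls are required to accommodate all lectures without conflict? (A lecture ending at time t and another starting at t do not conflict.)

3

Count concurrent intervals with a sweep; the peak is the room count.
Events (time:±→running): 1:+→1 2:+→2 2:+→3 … peak 3.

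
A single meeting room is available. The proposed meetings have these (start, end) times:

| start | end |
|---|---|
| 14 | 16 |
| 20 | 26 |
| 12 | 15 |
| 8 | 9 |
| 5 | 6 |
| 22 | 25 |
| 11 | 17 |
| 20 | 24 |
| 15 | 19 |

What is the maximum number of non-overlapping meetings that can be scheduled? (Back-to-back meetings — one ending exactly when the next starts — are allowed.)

5

Order by finish time; keep every interval that doesn't clash with the previous kept one.
By end time: (5,6), (8,9), (12,15), (14,16), (11,17), (15,19), (20,24), (22,25), (20,26).
Pick (5,6); next start ≥ 6 → (8,9); next start ≥ 9 → (12,15); next start ≥ 15 → (15,19); next start ≥ 19 → (20,24).
Selected 5 meetings.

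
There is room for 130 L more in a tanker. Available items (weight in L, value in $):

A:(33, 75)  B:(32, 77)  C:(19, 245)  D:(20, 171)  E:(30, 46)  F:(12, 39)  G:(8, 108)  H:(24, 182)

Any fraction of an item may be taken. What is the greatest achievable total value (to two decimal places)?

856.09

Ratios (sorted): G 13.50, C 12.89, D 8.55, H 7.58, F 3.25, B 2.41, A 2.27, E 1.53
take G (8 @ 108); take C (19 @ 245); take D (20 @ 171); take H (24 @ 182); take F (12 @ 39); take B (32 @ 77); take 15/33 of A → 34.09. Capacity used 130/130.
Total value = 856.09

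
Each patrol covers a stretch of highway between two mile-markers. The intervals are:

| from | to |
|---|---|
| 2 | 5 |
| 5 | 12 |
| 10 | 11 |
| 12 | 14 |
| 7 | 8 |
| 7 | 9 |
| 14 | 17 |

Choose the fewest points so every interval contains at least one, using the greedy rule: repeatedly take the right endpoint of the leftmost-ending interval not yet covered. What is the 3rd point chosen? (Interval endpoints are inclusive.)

11

Process intervals by earliest right end; each time one isn't hit yet, stab at its right endpoint.
Sorted: [2,5] [7,8] [7,9] [10,11] [5,12] [12,14] [14,17]
{[2,5]} hit by 5; {[7,8],[7,9]} hit by 8; {[10,11],[5,12]} hit by 11; {[12,14],[14,17]} hit by 14.
Points: 5, 8, 11, 14 (4 total).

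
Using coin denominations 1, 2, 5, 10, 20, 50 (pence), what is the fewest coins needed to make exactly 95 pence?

4

Greedy: take as many of the largest coin as possible, then repeat with the remainder.
95 − 1×50→45 − 2×20→5 − 1×5→0
Total coins = 1 + 2 + 1 = 4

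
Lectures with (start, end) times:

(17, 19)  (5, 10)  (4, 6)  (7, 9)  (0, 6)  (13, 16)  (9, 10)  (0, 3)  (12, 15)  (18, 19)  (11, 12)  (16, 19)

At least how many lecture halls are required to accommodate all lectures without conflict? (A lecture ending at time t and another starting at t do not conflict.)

3

Count concurrent intervals with a sweep; the peak is the room count.
Events (time:±→running): 0:+→1 0:+→2 3:-→1 4:+→2 5:+→3 … peak 3.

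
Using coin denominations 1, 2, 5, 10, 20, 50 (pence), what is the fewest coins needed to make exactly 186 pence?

7

Use the largest denomination that fits, subtract, and repeat.
186 = 3×50 + 1×20 + 1×10 + 1×5 + 1×1
Total coins = 3 + 1 + 1 + 1 + 1 = 7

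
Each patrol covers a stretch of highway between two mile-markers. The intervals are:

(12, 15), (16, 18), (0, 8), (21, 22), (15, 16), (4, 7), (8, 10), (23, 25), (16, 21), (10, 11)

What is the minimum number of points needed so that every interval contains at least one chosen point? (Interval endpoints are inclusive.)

6

Process intervals by earliest right end; each time one isn't hit yet, stab at its right endpoint.
By right end: [4,7]  [0,8]  [8,10]  [10,11]  [12,15]  [15,16]  [16,18]  [16,21]  [21,22]  [23,25]
[4,7] uncovered → point at 7; [8,10] uncovered → point at 10; [12,15] uncovered → point at 15; [16,18] uncovered → point at 18; [21,22] uncovered → point at 22; [23,25] uncovered → point at 25.
Points: 7, 10, 15, 18, 22, 25 (6 total).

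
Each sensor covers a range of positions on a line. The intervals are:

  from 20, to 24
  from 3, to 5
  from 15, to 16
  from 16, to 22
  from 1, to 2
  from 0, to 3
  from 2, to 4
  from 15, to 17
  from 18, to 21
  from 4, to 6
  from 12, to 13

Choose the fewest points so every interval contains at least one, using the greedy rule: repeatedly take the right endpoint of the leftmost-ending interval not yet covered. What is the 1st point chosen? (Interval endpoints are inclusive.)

Process intervals by earliest right end; each time one isn't hit yet, stab at its right endpoint.
Sorted: [1,2] [0,3] [2,4] [3,5] [4,6] [12,13] [15,16] [15,17] [18,21] [16,22] [20,24]
{[1,2],[0,3],[2,4]} hit by 2; {[3,5],[4,6]} hit by 5; {[12,13]} hit by 13; {[15,16],[15,17]} hit by 16; {[18,21],[16,22],[20,24]} hit by 21.
Points: 2, 5, 13, 16, 21 (5 total).

2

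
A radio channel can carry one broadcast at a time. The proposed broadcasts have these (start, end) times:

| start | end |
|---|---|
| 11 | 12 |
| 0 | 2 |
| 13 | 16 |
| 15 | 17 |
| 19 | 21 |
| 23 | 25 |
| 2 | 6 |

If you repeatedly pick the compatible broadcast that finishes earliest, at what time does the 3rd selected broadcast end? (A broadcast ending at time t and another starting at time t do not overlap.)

12

Sorted by end: (0,2)  (2,6)  (11,12)  (13,16)  (15,17)  (19,21)  (23,25)
take (0,2); take (2,6); take (11,12); take (13,16); skip (15,17); take (19,21); take (23,25).
Selected: (0,2) (2,6) (11,12) (13,16) (19,21) (23,25)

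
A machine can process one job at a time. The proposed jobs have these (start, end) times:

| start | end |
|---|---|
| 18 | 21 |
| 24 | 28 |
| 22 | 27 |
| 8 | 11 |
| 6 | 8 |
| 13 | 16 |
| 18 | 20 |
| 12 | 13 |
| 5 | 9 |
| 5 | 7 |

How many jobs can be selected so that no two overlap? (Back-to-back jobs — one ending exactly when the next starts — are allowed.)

By end time: (5,7), (6,8), (5,9), (8,11), (12,13), (13,16), (18,20), (18,21), (22,27), (24,28).
Pick (5,7); next start ≥ 7 → (8,11); next start ≥ 11 → (12,13); next start ≥ 13 → (13,16); next start ≥ 16 → (18,20); next start ≥ 20 → (22,27).
Selected 6 jobs.

6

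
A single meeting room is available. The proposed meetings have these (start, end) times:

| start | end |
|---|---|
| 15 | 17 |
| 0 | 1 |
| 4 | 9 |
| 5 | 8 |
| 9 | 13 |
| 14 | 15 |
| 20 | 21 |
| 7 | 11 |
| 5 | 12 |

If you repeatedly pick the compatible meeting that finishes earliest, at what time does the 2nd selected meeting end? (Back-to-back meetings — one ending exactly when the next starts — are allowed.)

8

Order by finish time; keep every interval that doesn't clash with the previous kept one.
Sorted by end: (0,1)  (5,8)  (4,9)  (7,11)  (5,12)  (9,13)  (14,15)  (15,17)  (20,21)
take (0,1); take (5,8); take (9,13); take (14,15); take (15,17); take (20,21).
Selected: (0,1) (5,8) (9,13) (14,15) (15,17) (20,21)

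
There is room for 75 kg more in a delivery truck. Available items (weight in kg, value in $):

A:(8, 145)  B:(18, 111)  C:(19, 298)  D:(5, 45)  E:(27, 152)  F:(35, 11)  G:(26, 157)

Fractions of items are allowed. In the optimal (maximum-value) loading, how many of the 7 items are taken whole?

Greedy by value/weight ratio, highest first.
Order: A (145/8=18.12) > C (298/19=15.68) > D (45/5=9.00) > B (111/18=6.17) > G (157/26=6.04) > E (152/27=5.63) > F (11/35=0.31)
Fill: take A (8 @ 145) → take C (19 @ 298) → take D (5 @ 45) → take B (18 @ 111) → take 25/26 of G → 150.96; 75/75 used.
4 item(s) taken whole; one partial (take 25/26 of G).

4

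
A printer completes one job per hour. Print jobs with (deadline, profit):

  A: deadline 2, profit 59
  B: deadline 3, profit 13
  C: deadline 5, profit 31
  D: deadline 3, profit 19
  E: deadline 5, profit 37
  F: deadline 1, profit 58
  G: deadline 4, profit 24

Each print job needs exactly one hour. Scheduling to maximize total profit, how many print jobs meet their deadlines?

5

Sort by profit descending; place each in the latest free slot ≤ its deadline.
Profit order: A=59 F=58 E=37 C=31 G=24 D=19 B=13
Assign: A→slot 2, F→slot 1, E→slot 5, C→slot 4, G→slot 3, D skipped, B skipped.
Slots: [1:F] [2:A] [3:G] [4:C] [5:E]
5 of 7 scheduled.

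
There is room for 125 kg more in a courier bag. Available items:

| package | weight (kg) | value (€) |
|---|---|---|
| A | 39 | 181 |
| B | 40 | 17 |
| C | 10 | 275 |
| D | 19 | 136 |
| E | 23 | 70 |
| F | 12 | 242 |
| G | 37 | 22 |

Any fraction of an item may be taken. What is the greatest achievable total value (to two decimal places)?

917.08

Greedy by value/weight ratio, highest first.
Ratios (sorted): C 27.50, F 20.17, D 7.16, A 4.64, E 3.04, G 0.59, B 0.42
take C (10 @ 275); take F (12 @ 242); take D (19 @ 136); take A (39 @ 181); take E (23 @ 70); take 22/37 of G → 13.08. Capacity used 125/125.
Total value = 917.08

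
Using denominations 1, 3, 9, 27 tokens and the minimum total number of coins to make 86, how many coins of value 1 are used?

Use the largest denomination that fits, subtract, and repeat.
86 − 3×27→5 − 1×3→2 − 2×1→0
Count of 1: 2

2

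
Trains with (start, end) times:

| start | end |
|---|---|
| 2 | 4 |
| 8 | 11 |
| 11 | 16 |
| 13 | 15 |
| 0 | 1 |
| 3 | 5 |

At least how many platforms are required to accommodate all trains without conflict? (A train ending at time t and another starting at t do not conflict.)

Events (time:±→running): 0:+→1 1:-→0 2:+→1 3:+→2 … peak 2.

2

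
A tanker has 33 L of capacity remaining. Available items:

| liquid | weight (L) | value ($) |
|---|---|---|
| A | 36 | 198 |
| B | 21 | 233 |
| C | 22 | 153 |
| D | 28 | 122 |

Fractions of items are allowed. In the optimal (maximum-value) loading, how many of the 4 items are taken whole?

Greedy by value/weight ratio, highest first.
Order: B (233/21=11.10) > C (153/22=6.95) > A (198/36=5.50) > D (122/28=4.36)
Fill: take B (21 @ 233) → take 12/22 of C → 83.45; 33/33 used.
1 item(s) taken whole; one partial (take 12/22 of C).

1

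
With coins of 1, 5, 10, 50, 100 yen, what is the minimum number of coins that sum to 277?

8

Greedy: take as many of the largest coin as possible, then repeat with the remainder.
277 = 2×100 + 1×50 + 2×10 + 1×5 + 2×1
Total coins = 2 + 1 + 2 + 1 + 2 = 8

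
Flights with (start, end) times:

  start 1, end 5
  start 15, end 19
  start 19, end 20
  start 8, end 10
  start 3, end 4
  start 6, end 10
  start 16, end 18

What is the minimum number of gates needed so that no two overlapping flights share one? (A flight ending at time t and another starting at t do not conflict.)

2

The answer is the maximum number of intervals overlapping at any instant.
Events (time:±→running): 1:+→1 3:+→2 … peak 2.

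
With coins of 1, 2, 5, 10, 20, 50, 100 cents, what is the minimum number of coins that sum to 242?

5

Use the largest denomination that fits, subtract, and repeat.
242 − 2×100→42 − 2×20→2 − 1×2→0
Total coins = 2 + 2 + 1 = 5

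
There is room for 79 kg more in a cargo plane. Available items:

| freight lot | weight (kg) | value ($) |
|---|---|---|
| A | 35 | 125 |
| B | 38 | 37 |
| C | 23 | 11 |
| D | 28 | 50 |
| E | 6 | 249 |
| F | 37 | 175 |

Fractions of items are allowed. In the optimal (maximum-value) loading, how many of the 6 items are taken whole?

3

Order: E (249/6=41.50) > F (175/37=4.73) > A (125/35=3.57) > D (50/28=1.79) > B (37/38=0.97) > C (11/23=0.48)
Fill: take E (6 @ 249) → take F (37 @ 175) → take A (35 @ 125) → take 1/28 of D → 1.79; 79/79 used.
3 item(s) taken whole; one partial (take 1/28 of D).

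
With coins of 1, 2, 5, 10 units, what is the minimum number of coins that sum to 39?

6

Use the largest denomination that fits, subtract, and repeat.
39 − 3×10→9 − 1×5→4 − 2×2→0
Total coins = 3 + 1 + 2 = 6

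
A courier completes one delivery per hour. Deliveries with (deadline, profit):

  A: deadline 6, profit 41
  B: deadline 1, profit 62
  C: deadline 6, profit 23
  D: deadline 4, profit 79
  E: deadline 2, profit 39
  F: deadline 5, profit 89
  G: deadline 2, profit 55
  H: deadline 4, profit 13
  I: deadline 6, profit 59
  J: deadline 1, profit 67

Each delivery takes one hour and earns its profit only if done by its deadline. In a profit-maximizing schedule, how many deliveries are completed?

Sort by profit descending; place each in the latest free slot ≤ its deadline.
By profit: F(d5,89), D(d4,79), J(d1,67), B(d1,62), I(d6,59), G(d2,55), A(d6,41), E(d2,39), C(d6,23), H(d4,13)
F→slot 5; D→slot 4; J→slot 1; B skipped; I→slot 6; G→slot 2; A→slot 3; E skipped; C skipped; H skipped.
6 of 10 scheduled.

6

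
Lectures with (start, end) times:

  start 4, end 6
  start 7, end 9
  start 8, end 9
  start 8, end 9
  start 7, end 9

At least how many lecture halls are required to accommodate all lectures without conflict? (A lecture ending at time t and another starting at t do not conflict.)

4

The answer is the maximum number of intervals overlapping at any instant.
Events (time:±→running): 4:+→1 6:-→0 7:+→1 7:+→2 8:+→3 8:+→4 … peak 4.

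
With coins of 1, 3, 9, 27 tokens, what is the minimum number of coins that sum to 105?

Use the largest denomination that fits, subtract, and repeat.
105 = 3×27 + 2×9 + 2×3
Total coins = 3 + 2 + 2 = 7

7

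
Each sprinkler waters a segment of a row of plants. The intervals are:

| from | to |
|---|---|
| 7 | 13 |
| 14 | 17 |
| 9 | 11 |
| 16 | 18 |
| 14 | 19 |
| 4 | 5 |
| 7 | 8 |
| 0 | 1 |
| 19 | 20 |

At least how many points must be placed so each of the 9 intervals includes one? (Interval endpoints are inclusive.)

6

Sorted: [0,1] [4,5] [7,8] [9,11] [7,13] [14,17] [16,18] [14,19] [19,20]
{[0,1]} hit by 1; {[4,5]} hit by 5; {[7,8]} hit by 8; {[9,11],[7,13]} hit by 11; {[14,17],[16,18],[14,19]} hit by 17; {[19,20]} hit by 20.
Points: 1, 5, 8, 11, 17, 20 (6 total).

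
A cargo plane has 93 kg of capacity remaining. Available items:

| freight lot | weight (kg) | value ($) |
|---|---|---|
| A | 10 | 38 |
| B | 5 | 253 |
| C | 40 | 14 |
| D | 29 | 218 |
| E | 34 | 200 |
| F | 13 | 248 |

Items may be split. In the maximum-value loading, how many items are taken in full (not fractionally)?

Greedy by value/weight ratio, highest first.
Ratios (sorted): B 50.60, F 19.08, D 7.52, E 5.88, A 3.80, C 0.35
take B (5 @ 253); take F (13 @ 248); take D (29 @ 218); take E (34 @ 200); take A (10 @ 38); take 2/40 of C → 0.70. Capacity used 93/93.
5 item(s) taken whole; one partial (take 2/40 of C).

5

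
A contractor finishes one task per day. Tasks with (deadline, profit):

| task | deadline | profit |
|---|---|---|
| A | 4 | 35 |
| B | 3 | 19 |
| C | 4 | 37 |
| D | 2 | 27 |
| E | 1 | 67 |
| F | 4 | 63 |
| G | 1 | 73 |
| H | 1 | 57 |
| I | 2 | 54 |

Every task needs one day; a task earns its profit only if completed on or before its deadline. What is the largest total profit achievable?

227

Sort by profit descending; place each in the latest free slot ≤ its deadline.
Profit order: G=73 E=67 F=63 H=57 I=54 C=37 A=35 D=27 B=19
Assign: G→slot 1, E skipped, F→slot 4, H skipped, I→slot 2, C→slot 3, A skipped, D skipped, B skipped.
Slots: [1:G] [2:I] [3:C] [4:F]
Profit = 73 + 54 + 37 + 63 = 227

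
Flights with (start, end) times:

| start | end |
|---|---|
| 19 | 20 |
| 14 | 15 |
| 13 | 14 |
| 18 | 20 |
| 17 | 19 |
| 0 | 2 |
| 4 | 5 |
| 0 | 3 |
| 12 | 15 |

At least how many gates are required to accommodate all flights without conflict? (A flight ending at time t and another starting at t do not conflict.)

2

starts: [0, 0, 4, 12, 13, 14, 17, 18, 19]
ends:   [2, 3, 5, 14, 15, 15, 19, 20, 20]
s0→1 s0→2  — peak 2.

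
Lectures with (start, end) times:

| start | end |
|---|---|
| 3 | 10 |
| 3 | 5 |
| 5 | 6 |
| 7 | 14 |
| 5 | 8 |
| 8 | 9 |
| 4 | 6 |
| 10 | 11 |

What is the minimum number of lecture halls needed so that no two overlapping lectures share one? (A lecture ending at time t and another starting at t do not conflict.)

4

starts: [3, 3, 4, 5, 5, 7, 8, 10]
ends:   [5, 6, 6, 8, 9, 10, 11, 14]
s3→1 s3→2 s4→3 e5→2 s5→3 s5→4  — peak 4.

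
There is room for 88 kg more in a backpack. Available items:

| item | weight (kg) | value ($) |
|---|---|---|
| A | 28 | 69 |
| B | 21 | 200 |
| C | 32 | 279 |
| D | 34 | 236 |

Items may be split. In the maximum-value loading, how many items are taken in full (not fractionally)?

3

Sort by value per unit weight and fill in that order.
Ratios (sorted): B 9.52, C 8.72, D 6.94, A 2.46
take B (21 @ 200); take C (32 @ 279); take D (34 @ 236); take 1/28 of A → 2.46. Capacity used 88/88.
3 item(s) taken whole; one partial (take 1/28 of A).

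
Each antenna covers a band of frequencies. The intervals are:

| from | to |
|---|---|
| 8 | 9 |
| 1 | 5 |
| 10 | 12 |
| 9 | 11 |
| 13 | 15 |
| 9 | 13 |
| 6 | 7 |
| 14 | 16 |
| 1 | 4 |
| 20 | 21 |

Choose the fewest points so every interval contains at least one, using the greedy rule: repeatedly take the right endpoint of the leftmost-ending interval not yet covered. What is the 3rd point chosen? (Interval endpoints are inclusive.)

Process intervals by earliest right end; each time one isn't hit yet, stab at its right endpoint.
By right end: [1,4]  [1,5]  [6,7]  [8,9]  [9,11]  [10,12]  [9,13]  [13,15]  [14,16]  [20,21]
[1,4] uncovered → point at 4; [6,7] uncovered → point at 7; [8,9] uncovered → point at 9; [10,12] uncovered → point at 12; [13,15] uncovered → point at 15; [20,21] uncovered → point at 21.
Points: 4, 7, 9, 12, 15, 21 (6 total).

9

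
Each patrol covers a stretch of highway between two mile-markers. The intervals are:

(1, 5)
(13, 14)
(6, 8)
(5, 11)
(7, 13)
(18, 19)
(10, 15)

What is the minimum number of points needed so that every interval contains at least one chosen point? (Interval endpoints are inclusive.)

4

Sort by right endpoint; whenever an interval is uncovered, place a point at its right end.
Sorted: [1,5] [6,8] [5,11] [7,13] [13,14] [10,15] [18,19]
{[1,5]} hit by 5; {[6,8],[5,11],[7,13]} hit by 8; {[13,14],[10,15]} hit by 14; {[18,19]} hit by 19.
Points: 5, 8, 14, 19 (4 total).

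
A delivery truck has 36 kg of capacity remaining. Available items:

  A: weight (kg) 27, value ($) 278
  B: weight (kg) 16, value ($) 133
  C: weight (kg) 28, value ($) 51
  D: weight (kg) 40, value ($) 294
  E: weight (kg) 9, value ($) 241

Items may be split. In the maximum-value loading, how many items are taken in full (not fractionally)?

2

Sort by value per unit weight and fill in that order.
Order: E (241/9=26.78) > A (278/27=10.30) > B (133/16=8.31) > D (294/40=7.35) > C (51/28=1.82)
Fill: take E (9 @ 241) → take A (27 @ 278); 36/36 used.
2 item(s) taken whole.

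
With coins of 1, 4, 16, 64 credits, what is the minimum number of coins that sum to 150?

6

150 = 2×64 + 1×16 + 1×4 + 2×1
Total coins = 2 + 1 + 1 + 2 = 6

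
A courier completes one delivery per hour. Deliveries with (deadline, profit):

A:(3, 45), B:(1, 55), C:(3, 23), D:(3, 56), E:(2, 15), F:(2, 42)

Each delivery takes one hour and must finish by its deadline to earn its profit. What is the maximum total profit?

156

By profit: D(d3,56), B(d1,55), A(d3,45), F(d2,42), C(d3,23), E(d2,15)
D→slot 3; B→slot 1; A→slot 2; F skipped; C skipped; E skipped.
Profit = 55 + 45 + 56 = 156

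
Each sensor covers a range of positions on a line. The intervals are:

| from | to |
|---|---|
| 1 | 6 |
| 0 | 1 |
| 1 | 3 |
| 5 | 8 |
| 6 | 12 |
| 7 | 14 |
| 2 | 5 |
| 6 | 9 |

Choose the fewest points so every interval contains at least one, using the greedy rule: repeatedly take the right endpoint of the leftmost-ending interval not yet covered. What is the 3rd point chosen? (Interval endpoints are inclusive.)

Process intervals by earliest right end; each time one isn't hit yet, stab at its right endpoint.
By right end: [0,1]  [1,3]  [2,5]  [1,6]  [5,8]  [6,9]  [6,12]  [7,14]
[0,1] uncovered → point at 1; [2,5] uncovered → point at 5; [6,9] uncovered → point at 9.
Points: 1, 5, 9 (3 total).

9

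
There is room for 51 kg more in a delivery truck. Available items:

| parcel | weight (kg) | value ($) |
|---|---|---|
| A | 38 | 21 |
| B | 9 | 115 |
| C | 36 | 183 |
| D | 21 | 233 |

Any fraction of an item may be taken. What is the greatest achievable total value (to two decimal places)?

Order: B (115/9=12.78) > D (233/21=11.10) > C (183/36=5.08) > A (21/38=0.55)
Fill: take B (9 @ 115) → take D (21 @ 233) → take 21/36 of C → 106.75; 51/51 used.
Total value = 454.75

454.75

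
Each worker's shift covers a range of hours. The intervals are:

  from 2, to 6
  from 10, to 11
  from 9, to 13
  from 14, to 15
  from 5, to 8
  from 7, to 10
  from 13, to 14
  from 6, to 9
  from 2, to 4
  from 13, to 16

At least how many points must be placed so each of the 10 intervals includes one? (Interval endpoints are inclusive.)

4

Sort by right endpoint; whenever an interval is uncovered, place a point at its right end.
Sorted: [2,4] [2,6] [5,8] [6,9] [7,10] [10,11] [9,13] [13,14] [14,15] [13,16]
{[2,4],[2,6]} hit by 4; {[5,8],[6,9],[7,10]} hit by 8; {[10,11],[9,13]} hit by 11; {[13,14],[14,15],[13,16]} hit by 14.
Points: 4, 8, 11, 14 (4 total).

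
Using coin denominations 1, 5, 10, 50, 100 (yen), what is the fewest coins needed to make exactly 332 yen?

8

332 = 3×100 + 3×10 + 2×1
Total coins = 3 + 3 + 2 = 8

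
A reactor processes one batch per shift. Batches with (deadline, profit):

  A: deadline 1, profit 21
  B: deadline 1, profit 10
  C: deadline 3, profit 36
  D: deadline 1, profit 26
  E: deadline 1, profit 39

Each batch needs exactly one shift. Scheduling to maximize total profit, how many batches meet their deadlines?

Profit order: E=39 C=36 D=26 A=21 B=10
Assign: E→slot 1, C→slot 3, D skipped, A skipped, B skipped.
Slots: [1:E] [3:C]
2 of 5 scheduled.

2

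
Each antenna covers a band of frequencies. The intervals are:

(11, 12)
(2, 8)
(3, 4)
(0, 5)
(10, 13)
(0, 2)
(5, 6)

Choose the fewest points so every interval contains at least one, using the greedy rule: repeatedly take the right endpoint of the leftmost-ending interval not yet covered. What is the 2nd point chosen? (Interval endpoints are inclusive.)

4

Sort by right endpoint; whenever an interval is uncovered, place a point at its right end.
Sorted: [0,2] [3,4] [0,5] [5,6] [2,8] [11,12] [10,13]
{[0,2]} hit by 2; {[3,4],[0,5]} hit by 4; {[5,6],[2,8]} hit by 6; {[11,12],[10,13]} hit by 12.
Points: 2, 4, 6, 12 (4 total).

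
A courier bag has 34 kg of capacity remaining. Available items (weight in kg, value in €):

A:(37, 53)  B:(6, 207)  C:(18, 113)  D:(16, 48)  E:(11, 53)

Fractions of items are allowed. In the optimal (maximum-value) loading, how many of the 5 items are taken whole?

2

Ratios (sorted): B 34.50, C 6.28, E 4.82, D 3.00, A 1.43
take B (6 @ 207); take C (18 @ 113); take 10/11 of E → 48.18. Capacity used 34/34.
2 item(s) taken whole; one partial (take 10/11 of E).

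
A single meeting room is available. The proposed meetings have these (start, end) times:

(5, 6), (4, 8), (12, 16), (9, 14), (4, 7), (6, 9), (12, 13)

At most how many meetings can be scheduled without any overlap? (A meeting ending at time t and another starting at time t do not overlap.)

Greedy by earliest finish: after sorting by end time, pick each interval compatible with the last pick.
By end time: (5,6), (4,7), (4,8), (6,9), (12,13), (9,14), (12,16).
Pick (5,6); next start ≥ 6 → (6,9); next start ≥ 9 → (12,13).
Selected 3 meetings.

3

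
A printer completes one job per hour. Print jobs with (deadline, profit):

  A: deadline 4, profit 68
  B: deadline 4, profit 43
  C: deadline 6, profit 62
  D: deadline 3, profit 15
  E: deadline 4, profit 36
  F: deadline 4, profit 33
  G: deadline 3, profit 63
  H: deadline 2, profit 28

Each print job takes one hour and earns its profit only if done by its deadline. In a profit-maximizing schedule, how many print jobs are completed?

5

Sort by profit descending; place each in the latest free slot ≤ its deadline.
Profit order: A=68 G=63 C=62 B=43 E=36 F=33 H=28 D=15
Assign: A→slot 4, G→slot 3, C→slot 6, B→slot 2, E→slot 1, F skipped, H skipped, D skipped.
Slots: [1:E] [2:B] [3:G] [4:A] [6:C]
5 of 8 scheduled.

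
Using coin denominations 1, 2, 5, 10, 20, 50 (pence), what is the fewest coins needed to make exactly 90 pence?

90 − 1×50→40 − 2×20→0
Total coins = 1 + 2 = 3

3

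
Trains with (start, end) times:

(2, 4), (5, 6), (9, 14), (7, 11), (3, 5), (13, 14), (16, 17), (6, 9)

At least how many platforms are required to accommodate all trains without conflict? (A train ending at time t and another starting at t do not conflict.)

Events (time:±→running): 2:+→1 3:+→2 … peak 2.

2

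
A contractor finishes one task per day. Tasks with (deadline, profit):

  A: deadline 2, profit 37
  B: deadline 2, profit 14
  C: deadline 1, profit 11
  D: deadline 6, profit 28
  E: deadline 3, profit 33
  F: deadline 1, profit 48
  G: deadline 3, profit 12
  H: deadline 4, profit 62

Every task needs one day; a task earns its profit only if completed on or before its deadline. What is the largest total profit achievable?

Take jobs in profit order; each goes to the latest open slot no later than its deadline.
By profit: H(d4,62), F(d1,48), A(d2,37), E(d3,33), D(d6,28), B(d2,14), G(d3,12), C(d1,11)
H→slot 4; F→slot 1; A→slot 2; E→slot 3; D→slot 6; B skipped; G skipped; C skipped.
Profit = 48 + 37 + 33 + 62 + 28 = 208

208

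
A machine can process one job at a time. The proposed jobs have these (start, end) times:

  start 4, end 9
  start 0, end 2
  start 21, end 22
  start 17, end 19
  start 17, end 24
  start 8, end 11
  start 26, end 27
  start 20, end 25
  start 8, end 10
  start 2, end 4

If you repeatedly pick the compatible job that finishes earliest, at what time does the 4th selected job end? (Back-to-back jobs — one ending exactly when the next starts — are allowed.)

Order by finish time; keep every interval that doesn't clash with the previous kept one.
Sorted by end: (0,2)  (2,4)  (4,9)  (8,10)  (8,11)  (17,19)  (21,22)  (17,24)  (20,25)  (26,27)
take (0,2); take (2,4); take (4,9); take (17,19); take (21,22); take (26,27).
Selected: (0,2) (2,4) (4,9) (17,19) (21,22) (26,27)

19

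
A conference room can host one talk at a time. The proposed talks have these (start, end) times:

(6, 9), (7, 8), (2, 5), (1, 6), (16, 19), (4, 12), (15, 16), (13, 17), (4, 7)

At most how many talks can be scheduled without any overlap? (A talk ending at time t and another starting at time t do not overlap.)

4

Order by finish time; keep every interval that doesn't clash with the previous kept one.
By end time: (2,5), (1,6), (4,7), (7,8), (6,9), (4,12), (15,16), (13,17), (16,19).
Pick (2,5); next start ≥ 5 → (7,8); next start ≥ 8 → (15,16); next start ≥ 16 → (16,19).
Selected 4 talks.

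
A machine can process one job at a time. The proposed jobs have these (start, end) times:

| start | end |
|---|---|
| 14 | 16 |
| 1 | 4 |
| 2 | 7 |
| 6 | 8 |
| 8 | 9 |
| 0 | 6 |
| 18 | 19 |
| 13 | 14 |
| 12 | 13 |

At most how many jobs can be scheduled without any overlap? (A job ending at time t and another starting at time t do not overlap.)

Sorted by end: (1,4)  (0,6)  (2,7)  (6,8)  (8,9)  (12,13)  (13,14)  (14,16)  (18,19)
take (1,4); skip (0,6); take (6,8); take (8,9); take (12,13); take (13,14); take (14,16); take (18,19).
Selected 7 jobs.

7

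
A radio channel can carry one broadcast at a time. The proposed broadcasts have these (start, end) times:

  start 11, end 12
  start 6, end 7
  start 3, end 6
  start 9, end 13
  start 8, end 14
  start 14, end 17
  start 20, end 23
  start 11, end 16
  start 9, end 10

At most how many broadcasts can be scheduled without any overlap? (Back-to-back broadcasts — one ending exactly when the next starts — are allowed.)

Sort by end time and greedily take each interval whose start is ≥ the last chosen end.
By end time: (3,6), (6,7), (9,10), (11,12), (9,13), (8,14), (11,16), (14,17), (20,23).
Pick (3,6); next start ≥ 6 → (6,7); next start ≥ 7 → (9,10); next start ≥ 10 → (11,12); next start ≥ 12 → (14,17); next start ≥ 17 → (20,23).
Selected 6 broadcasts.

6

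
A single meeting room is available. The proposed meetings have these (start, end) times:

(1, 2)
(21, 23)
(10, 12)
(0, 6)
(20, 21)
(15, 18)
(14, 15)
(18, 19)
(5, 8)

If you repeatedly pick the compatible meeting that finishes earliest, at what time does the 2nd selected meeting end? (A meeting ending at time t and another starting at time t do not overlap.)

Sorted by end: (1,2)  (0,6)  (5,8)  (10,12)  (14,15)  (15,18)  (18,19)  (20,21)  (21,23)
take (1,2); take (5,8); take (10,12); take (14,15); take (15,18); take (18,19); take (20,21); take (21,23).
Selected: (1,2) (5,8) (10,12) (14,15) (15,18) (18,19) (20,21) (21,23)

8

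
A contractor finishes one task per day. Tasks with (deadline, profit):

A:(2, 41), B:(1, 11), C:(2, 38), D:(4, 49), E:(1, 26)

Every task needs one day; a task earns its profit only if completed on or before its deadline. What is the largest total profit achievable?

By profit: D(d4,49), A(d2,41), C(d2,38), E(d1,26), B(d1,11)
D→slot 4; A→slot 2; C→slot 1; E skipped; B skipped.
Profit = 38 + 41 + 49 = 128

128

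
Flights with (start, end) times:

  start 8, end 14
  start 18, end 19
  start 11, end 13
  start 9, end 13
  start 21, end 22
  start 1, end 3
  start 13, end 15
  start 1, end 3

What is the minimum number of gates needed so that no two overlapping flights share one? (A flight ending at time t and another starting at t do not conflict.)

The answer is the maximum number of intervals overlapping at any instant.
Events (time:±→running): 1:+→1 1:+→2 3:-→1 3:-→0 8:+→1 9:+→2 11:+→3 … peak 3.

3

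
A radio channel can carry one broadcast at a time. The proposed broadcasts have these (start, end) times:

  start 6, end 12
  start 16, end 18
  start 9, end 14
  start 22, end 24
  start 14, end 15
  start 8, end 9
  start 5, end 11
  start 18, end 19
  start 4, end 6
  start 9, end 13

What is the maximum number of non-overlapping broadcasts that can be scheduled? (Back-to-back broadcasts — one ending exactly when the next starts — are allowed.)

7

Greedy by earliest finish: after sorting by end time, pick each interval compatible with the last pick.
Sorted by end: (4,6)  (8,9)  (5,11)  (6,12)  (9,13)  (9,14)  (14,15)  (16,18)  (18,19)  (22,24)
take (4,6); take (8,9); take (9,13); take (14,15); take (16,18); take (18,19); take (22,24).
Selected 7 broadcasts.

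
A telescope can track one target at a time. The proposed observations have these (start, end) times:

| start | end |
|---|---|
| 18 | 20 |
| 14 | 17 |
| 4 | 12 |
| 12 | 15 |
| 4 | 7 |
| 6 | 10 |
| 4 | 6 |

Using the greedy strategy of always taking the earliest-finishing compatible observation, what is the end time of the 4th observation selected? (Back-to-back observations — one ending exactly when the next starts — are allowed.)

By end time: (4,6), (4,7), (6,10), (4,12), (12,15), (14,17), (18,20).
Pick (4,6); next start ≥ 6 → (6,10); next start ≥ 10 → (12,15); next start ≥ 15 → (18,20).
Selected: (4,6) (6,10) (12,15) (18,20)

20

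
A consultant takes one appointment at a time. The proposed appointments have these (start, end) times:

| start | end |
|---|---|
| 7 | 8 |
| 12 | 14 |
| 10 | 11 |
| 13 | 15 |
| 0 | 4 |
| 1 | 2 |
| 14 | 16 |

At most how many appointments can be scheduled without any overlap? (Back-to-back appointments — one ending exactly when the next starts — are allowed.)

By end time: (1,2), (0,4), (7,8), (10,11), (12,14), (13,15), (14,16).
Pick (1,2); next start ≥ 2 → (7,8); next start ≥ 8 → (10,11); next start ≥ 11 → (12,14); next start ≥ 14 → (14,16).
Selected 5 appointments.

5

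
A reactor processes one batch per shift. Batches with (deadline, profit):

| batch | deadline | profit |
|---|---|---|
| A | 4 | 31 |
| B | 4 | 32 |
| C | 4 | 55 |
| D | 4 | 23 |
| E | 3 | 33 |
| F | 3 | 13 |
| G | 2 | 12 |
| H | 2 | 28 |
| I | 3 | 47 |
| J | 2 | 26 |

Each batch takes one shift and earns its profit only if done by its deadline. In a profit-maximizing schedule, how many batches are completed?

Sort by profit descending; place each in the latest free slot ≤ its deadline.
By profit: C(d4,55), I(d3,47), E(d3,33), B(d4,32), A(d4,31), H(d2,28), J(d2,26), D(d4,23), F(d3,13), G(d2,12)
C→slot 4; I→slot 3; E→slot 2; B→slot 1; A skipped; H skipped; J skipped; D skipped; F skipped; G skipped.
4 of 10 scheduled.

4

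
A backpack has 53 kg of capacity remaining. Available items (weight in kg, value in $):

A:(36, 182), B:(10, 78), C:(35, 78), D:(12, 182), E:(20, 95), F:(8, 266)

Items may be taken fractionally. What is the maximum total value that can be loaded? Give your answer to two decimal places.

642.28

Greedy by value/weight ratio, highest first.
Order: F (266/8=33.25) > D (182/12=15.17) > B (78/10=7.80) > A (182/36=5.06) > E (95/20=4.75) > C (78/35=2.23)
Fill: take F (8 @ 266) → take D (12 @ 182) → take B (10 @ 78) → take 23/36 of A → 116.28; 53/53 used.
Total value = 642.28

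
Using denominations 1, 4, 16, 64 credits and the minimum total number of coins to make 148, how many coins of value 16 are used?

148 = 2×64 + 1×16 + 1×4
Count of 16: 1

1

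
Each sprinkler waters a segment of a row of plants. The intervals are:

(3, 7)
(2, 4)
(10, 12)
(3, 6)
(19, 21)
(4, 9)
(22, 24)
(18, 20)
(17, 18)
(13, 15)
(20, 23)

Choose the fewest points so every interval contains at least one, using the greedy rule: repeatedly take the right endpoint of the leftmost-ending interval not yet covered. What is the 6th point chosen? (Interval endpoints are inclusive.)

24

Sorted: [2,4] [3,6] [3,7] [4,9] [10,12] [13,15] [17,18] [18,20] [19,21] [20,23] [22,24]
{[2,4],[3,6],[3,7],[4,9]} hit by 4; {[10,12]} hit by 12; {[13,15]} hit by 15; {[17,18],[18,20]} hit by 18; {[19,21],[20,23]} hit by 21; {[22,24]} hit by 24.
Points: 4, 12, 15, 18, 21, 24 (6 total).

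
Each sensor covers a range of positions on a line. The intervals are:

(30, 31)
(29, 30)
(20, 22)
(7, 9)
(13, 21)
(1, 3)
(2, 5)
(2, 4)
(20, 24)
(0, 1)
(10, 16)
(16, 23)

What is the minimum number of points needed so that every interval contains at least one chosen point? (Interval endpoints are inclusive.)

Sort by right endpoint; whenever an interval is uncovered, place a point at its right end.
By right end: [0,1]  [1,3]  [2,4]  [2,5]  [7,9]  [10,16]  [13,21]  [20,22]  [16,23]  [20,24]  [29,30]  [30,31]
[0,1] uncovered → point at 1; [2,4] uncovered → point at 4; [7,9] uncovered → point at 9; [10,16] uncovered → point at 16; [20,22] uncovered → point at 22; [29,30] uncovered → point at 30.
Points: 1, 4, 9, 16, 22, 30 (6 total).

6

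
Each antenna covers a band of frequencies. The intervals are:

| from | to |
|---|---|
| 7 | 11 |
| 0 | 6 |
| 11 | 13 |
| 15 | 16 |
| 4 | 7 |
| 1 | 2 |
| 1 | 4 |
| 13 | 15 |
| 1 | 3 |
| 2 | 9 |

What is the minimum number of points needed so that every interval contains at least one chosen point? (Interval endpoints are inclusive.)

4

Process intervals by earliest right end; each time one isn't hit yet, stab at its right endpoint.
By right end: [1,2]  [1,3]  [1,4]  [0,6]  [4,7]  [2,9]  [7,11]  [11,13]  [13,15]  [15,16]
[1,2] uncovered → point at 2; [4,7] uncovered → point at 7; [11,13] uncovered → point at 13; [15,16] uncovered → point at 16.
Points: 2, 7, 13, 16 (4 total).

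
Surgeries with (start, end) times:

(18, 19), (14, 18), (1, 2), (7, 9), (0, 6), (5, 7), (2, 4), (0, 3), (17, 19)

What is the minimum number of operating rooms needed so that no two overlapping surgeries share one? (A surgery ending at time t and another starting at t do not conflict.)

Count concurrent intervals with a sweep; the peak is the room count.
Events (time:±→running): 0:+→1 0:+→2 1:+→3 … peak 3.

3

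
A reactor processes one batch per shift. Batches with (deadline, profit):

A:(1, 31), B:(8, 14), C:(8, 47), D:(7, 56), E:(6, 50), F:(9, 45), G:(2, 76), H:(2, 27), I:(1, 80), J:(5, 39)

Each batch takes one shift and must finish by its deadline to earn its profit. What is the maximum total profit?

407

Profit order: I=80 G=76 D=56 E=50 C=47 F=45 J=39 A=31 H=27 B=14
Assign: I→slot 1, G→slot 2, D→slot 7, E→slot 6, C→slot 8, F→slot 9, J→slot 5, A skipped, H skipped, B→slot 4.
Slots: [1:I] [2:G] [4:B] [5:J] [6:E] [7:D] [8:C] [9:F]
Profit = 80 + 76 + 14 + 39 + 50 + 56 + 47 + 45 = 407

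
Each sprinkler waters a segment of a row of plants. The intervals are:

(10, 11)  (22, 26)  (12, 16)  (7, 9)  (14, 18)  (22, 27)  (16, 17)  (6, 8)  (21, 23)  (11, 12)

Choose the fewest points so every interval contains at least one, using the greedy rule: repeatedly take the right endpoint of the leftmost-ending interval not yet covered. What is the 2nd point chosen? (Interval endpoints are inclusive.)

11

Sorted: [6,8] [7,9] [10,11] [11,12] [12,16] [16,17] [14,18] [21,23] [22,26] [22,27]
{[6,8],[7,9]} hit by 8; {[10,11],[11,12]} hit by 11; {[12,16],[16,17],[14,18]} hit by 16; {[21,23],[22,26],[22,27]} hit by 23.
Points: 8, 11, 16, 23 (4 total).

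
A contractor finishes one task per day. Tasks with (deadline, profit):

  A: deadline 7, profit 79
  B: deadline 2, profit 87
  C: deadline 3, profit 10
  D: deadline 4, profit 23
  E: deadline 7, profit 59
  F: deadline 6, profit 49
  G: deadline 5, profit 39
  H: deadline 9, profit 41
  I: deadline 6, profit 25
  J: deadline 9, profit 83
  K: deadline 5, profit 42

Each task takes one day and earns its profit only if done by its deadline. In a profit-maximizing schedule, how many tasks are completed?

9

By profit: B(d2,87), J(d9,83), A(d7,79), E(d7,59), F(d6,49), K(d5,42), H(d9,41), G(d5,39), I(d6,25), D(d4,23), C(d3,10)
B→slot 2; J→slot 9; A→slot 7; E→slot 6; F→slot 5; K→slot 4; H→slot 8; G→slot 3; I→slot 1; D skipped; C skipped.
9 of 11 scheduled.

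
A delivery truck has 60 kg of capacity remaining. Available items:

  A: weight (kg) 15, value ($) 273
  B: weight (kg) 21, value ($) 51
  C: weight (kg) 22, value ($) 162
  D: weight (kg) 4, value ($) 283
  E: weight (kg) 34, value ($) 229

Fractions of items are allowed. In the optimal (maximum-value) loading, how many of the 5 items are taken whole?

3

Order: D (283/4=70.75) > A (273/15=18.20) > C (162/22=7.36) > E (229/34=6.74) > B (51/21=2.43)
Fill: take D (4 @ 283) → take A (15 @ 273) → take C (22 @ 162) → take 19/34 of E → 127.97; 60/60 used.
3 item(s) taken whole; one partial (take 19/34 of E).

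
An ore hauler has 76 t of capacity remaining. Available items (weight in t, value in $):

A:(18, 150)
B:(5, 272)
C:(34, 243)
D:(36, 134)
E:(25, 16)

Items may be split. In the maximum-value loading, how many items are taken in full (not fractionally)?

Ratios (sorted): B 54.40, A 8.33, C 7.15, D 3.72, E 0.64
take B (5 @ 272); take A (18 @ 150); take C (34 @ 243); take 19/36 of D → 70.72. Capacity used 76/76.
3 item(s) taken whole; one partial (take 19/36 of D).

3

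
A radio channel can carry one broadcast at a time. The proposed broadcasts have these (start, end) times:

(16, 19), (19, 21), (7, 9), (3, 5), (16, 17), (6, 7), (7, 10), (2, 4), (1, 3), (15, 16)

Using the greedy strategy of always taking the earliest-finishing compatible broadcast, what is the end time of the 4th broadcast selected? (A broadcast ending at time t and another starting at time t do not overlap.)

9

Sort by end time and greedily take each interval whose start is ≥ the last chosen end.
By end time: (1,3), (2,4), (3,5), (6,7), (7,9), (7,10), (15,16), (16,17), (16,19), (19,21).
Pick (1,3); next start ≥ 3 → (3,5); next start ≥ 5 → (6,7); next start ≥ 7 → (7,9); next start ≥ 9 → (15,16); next start ≥ 16 → (16,17); next start ≥ 17 → (19,21).
Selected: (1,3) (3,5) (6,7) (7,9) (15,16) (16,17) (19,21)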